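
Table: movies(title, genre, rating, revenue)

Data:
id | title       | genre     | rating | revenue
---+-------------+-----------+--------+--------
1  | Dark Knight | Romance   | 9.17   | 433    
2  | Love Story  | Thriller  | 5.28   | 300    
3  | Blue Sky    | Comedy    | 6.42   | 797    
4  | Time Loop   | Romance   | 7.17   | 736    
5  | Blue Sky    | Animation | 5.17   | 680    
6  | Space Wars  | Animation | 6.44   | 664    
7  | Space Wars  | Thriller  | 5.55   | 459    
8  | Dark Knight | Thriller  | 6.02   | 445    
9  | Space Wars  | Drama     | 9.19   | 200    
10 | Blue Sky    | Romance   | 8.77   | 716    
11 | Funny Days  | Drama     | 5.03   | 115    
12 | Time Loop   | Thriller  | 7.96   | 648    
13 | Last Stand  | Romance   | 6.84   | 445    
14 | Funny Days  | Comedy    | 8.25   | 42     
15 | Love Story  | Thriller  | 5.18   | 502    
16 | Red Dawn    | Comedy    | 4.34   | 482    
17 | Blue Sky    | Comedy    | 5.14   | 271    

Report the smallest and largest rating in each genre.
SELECT genre, MIN(rating), MAX(rating)
FROM movies
GROUP BY genre

Result:
  Animation: min=5.17, max=6.44
  Comedy: min=4.34, max=8.25
  Drama: min=5.03, max=9.19
  Romance: min=6.84, max=9.17
  Thriller: min=5.18, max=7.96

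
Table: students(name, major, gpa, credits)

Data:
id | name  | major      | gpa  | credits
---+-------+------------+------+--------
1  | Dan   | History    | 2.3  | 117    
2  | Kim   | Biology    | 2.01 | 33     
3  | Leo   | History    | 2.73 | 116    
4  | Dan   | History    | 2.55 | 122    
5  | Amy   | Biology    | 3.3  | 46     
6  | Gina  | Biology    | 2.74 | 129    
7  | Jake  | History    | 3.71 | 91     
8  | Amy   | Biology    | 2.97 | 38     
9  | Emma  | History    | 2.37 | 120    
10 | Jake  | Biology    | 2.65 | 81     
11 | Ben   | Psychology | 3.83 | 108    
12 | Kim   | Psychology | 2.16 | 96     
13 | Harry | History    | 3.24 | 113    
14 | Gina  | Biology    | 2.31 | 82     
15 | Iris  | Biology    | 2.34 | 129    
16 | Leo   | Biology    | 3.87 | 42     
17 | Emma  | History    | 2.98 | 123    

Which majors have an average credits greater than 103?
SELECT major, AVG(credits)
FROM students
GROUP BY major
HAVING AVG(credits) > 103

Result:
  History: avg=114.57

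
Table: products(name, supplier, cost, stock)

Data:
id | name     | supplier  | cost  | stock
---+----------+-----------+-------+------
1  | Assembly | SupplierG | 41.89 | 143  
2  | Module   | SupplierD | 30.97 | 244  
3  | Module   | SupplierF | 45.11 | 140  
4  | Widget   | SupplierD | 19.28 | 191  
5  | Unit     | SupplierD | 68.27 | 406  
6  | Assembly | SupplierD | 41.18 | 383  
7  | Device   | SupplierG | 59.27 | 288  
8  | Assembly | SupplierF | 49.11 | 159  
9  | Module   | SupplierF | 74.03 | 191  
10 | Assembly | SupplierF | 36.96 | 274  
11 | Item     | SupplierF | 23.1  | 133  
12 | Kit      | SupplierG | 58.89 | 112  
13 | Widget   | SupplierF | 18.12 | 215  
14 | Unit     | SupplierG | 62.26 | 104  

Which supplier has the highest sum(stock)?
SELECT supplier, SUM(stock) as val
FROM products
GROUP BY supplier
ORDER BY val DESC
LIMIT 1

Result: SupplierD with sum(stock) = 1224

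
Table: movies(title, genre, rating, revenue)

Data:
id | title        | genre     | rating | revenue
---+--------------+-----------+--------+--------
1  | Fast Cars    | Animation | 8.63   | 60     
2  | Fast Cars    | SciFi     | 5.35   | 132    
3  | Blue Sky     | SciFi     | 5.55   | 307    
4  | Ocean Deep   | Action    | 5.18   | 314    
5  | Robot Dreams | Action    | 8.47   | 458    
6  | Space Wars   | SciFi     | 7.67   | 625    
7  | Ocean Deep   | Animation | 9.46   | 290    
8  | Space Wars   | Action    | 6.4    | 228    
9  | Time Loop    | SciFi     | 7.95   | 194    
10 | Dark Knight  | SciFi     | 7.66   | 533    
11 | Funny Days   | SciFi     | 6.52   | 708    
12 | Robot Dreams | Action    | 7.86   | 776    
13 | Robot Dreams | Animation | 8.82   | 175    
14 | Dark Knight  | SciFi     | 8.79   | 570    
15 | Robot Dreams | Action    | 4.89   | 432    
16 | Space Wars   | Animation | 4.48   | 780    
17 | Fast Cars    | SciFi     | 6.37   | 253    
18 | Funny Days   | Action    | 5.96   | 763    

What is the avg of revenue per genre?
SELECT genre, AVG(revenue) as result
FROM movies
GROUP BY genre

Result:
  Action: 495.17
  Animation: 326.25
  SciFi: 415.25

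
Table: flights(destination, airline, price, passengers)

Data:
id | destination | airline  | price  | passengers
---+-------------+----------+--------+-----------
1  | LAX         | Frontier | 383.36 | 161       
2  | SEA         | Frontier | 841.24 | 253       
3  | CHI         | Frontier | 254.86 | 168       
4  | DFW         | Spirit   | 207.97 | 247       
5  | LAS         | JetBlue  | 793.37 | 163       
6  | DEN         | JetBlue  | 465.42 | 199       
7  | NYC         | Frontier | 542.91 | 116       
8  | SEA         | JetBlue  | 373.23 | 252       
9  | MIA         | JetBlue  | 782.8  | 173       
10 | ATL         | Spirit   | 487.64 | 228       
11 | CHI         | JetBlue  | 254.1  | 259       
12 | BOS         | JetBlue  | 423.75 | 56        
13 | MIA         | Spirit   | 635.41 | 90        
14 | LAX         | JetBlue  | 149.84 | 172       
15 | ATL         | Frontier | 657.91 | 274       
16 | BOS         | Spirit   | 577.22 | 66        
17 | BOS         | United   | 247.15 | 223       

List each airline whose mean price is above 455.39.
SELECT airline, AVG(price)
FROM flights
GROUP BY airline
HAVING AVG(price) > 455.39

Result:
  Frontier: avg=536.06
  JetBlue: avg=463.22
  Spirit: avg=477.06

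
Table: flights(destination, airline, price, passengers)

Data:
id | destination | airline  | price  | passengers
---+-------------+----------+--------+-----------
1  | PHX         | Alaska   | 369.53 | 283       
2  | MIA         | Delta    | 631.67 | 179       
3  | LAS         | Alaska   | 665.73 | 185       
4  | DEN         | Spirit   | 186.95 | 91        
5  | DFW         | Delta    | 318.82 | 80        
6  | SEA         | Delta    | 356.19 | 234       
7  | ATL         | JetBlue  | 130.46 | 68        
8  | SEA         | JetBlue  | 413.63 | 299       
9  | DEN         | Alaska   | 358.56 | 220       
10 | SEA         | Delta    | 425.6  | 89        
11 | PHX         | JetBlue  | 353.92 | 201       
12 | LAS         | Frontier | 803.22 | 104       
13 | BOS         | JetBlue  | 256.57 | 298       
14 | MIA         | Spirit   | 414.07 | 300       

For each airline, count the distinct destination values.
SELECT airline, COUNT(DISTINCT destination)
FROM flights
GROUP BY airline

Result:
  Alaska: 3 distinct
  Delta: 3 distinct
  Frontier: 1 distinct
  JetBlue: 4 distinct
  Spirit: 2 distinct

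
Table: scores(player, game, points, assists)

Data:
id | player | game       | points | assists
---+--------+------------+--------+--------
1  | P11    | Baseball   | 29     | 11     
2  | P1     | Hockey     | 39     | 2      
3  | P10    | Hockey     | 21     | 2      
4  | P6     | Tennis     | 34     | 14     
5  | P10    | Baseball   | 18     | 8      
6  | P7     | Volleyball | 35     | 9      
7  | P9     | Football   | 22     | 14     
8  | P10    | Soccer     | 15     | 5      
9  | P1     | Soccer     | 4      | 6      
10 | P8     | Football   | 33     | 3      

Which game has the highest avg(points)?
SELECT game, AVG(points) as val
FROM scores
GROUP BY game
ORDER BY val DESC
LIMIT 1

Result: Volleyball with avg(points) = 35.00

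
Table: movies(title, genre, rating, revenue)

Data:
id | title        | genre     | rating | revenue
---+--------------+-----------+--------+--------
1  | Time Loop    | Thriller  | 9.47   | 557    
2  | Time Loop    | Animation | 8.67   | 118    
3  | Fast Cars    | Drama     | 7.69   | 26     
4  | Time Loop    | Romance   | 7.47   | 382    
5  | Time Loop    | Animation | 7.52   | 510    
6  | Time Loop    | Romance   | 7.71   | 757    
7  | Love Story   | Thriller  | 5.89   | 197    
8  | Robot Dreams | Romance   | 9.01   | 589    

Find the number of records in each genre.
SELECT genre, COUNT(*) as count
FROM movies
GROUP BY genre

Result:
  Animation: 2
  Drama: 1
  Romance: 3
  Thriller: 2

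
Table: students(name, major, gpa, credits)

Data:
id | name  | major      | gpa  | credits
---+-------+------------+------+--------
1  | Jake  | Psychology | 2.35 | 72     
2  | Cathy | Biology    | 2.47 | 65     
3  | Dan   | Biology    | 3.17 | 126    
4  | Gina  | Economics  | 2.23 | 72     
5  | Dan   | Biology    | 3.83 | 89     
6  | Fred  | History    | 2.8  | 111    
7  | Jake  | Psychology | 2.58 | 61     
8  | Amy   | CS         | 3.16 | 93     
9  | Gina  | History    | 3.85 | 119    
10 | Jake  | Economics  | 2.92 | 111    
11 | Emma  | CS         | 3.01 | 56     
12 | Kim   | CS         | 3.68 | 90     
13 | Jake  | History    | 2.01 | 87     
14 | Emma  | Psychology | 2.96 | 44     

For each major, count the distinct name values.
SELECT major, COUNT(DISTINCT name)
FROM students
GROUP BY major

Result:
  Biology: 2 distinct
  CS: 3 distinct
  Economics: 2 distinct
  History: 3 distinct
  Psychology: 2 distinct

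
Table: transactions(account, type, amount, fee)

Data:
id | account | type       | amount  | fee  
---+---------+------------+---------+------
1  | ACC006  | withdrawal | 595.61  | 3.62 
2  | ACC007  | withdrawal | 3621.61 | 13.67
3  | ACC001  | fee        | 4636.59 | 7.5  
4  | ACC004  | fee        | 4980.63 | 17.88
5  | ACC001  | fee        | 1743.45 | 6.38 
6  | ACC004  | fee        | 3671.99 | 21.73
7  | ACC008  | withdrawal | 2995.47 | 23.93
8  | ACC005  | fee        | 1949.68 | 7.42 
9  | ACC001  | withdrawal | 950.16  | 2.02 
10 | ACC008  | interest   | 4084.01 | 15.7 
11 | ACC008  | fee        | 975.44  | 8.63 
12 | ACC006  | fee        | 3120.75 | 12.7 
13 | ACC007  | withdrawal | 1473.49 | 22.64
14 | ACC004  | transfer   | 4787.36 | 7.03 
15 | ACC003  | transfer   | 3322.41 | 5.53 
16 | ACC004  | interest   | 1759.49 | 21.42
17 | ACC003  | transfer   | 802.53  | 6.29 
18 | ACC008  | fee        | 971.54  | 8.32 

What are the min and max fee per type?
SELECT type, MIN(fee), MAX(fee)
FROM transactions
GROUP BY type

Result:
  fee: min=6.38, max=21.73
  interest: min=15.70, max=21.42
  transfer: min=5.53, max=7.03
  withdrawal: min=2.02, max=23.93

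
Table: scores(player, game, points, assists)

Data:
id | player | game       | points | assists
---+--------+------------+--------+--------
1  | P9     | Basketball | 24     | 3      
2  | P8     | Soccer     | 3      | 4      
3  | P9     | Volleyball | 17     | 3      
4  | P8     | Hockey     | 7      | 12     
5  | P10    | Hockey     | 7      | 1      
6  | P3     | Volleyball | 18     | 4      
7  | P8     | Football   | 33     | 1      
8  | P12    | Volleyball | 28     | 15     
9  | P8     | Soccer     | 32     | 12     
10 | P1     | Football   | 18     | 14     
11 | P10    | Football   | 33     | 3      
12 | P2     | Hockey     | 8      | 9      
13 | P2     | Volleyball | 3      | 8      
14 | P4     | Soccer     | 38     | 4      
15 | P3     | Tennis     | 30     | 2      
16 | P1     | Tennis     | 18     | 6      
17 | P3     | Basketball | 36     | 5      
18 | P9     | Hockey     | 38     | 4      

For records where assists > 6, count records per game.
SELECT game, COUNT(*)
FROM scores
WHERE assists > 6
GROUP BY game

Note: WHERE filters rows before grouping.

Result:
  Football: 1
  Hockey: 2
  Soccer: 1
  Volleyball: 2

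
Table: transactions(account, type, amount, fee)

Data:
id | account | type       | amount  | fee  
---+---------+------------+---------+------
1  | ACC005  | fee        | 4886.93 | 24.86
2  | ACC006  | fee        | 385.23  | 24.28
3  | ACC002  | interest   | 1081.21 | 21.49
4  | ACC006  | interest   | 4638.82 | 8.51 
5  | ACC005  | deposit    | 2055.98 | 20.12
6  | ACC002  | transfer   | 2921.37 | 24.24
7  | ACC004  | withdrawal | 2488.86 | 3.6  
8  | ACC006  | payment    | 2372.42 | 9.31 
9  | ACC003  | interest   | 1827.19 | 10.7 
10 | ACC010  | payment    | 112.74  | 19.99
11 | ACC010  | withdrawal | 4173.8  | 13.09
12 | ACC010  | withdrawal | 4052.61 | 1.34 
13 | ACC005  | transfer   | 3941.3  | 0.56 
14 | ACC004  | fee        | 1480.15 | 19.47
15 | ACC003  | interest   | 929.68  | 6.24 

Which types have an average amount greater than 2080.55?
SELECT type, AVG(amount)
FROM transactions
GROUP BY type
HAVING AVG(amount) > 2080.55

Result:
  fee: avg=2250.77
  interest: avg=2119.23
  transfer: avg=3431.34
  withdrawal: avg=3571.76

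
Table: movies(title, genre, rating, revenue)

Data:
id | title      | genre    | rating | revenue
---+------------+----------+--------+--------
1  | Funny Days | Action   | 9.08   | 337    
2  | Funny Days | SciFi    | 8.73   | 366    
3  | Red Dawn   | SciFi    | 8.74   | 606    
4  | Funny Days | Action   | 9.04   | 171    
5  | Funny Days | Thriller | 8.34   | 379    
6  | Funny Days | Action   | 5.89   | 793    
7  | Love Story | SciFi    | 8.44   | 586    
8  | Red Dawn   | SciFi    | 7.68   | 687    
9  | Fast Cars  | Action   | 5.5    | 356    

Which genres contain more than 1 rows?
SELECT genre, COUNT(*) as cnt
FROM movies
GROUP BY genre
HAVING COUNT(*) > 1

Result:
  Action: 4
  SciFi: 4

Note: HAVING filters groups after aggregation, WHERE filters rows before.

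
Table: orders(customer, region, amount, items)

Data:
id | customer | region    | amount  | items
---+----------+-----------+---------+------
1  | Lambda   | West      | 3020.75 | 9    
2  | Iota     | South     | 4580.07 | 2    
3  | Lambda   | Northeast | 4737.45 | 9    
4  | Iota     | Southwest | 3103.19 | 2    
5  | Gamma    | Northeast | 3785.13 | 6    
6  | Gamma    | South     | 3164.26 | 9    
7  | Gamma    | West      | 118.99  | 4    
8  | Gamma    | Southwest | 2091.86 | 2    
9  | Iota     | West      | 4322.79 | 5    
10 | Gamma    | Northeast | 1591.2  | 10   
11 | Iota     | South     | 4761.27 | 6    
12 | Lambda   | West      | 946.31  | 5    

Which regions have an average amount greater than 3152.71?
SELECT region, AVG(amount)
FROM orders
GROUP BY region
HAVING AVG(amount) > 3152.71

Result:
  Northeast: avg=3371.26
  South: avg=4168.53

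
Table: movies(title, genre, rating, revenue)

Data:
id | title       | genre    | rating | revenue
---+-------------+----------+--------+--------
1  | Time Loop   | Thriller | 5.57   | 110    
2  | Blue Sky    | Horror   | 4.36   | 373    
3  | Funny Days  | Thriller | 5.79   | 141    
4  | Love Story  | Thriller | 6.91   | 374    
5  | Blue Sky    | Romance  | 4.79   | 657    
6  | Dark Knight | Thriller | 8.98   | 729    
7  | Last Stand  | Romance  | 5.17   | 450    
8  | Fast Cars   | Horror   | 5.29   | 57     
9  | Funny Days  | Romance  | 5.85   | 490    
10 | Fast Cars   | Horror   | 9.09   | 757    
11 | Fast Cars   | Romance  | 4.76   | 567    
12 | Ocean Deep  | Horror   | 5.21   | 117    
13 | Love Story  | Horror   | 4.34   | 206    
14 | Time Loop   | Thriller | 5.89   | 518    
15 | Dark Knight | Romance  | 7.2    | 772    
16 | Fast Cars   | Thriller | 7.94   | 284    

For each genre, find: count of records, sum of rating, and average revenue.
SELECT genre,
       COUNT(*) as cnt,
       SUM(rating) as total_rating,
       AVG(revenue) as avg_revenue
FROM movies
GROUP BY genre

Result:
  Horror: 5 records, 28.29 total rating, 302.00 avg revenue
  Romance: 5 records, 27.77 total rating, 587.20 avg revenue
  Thriller: 6 records, 41.08 total rating, 359.33 avg revenue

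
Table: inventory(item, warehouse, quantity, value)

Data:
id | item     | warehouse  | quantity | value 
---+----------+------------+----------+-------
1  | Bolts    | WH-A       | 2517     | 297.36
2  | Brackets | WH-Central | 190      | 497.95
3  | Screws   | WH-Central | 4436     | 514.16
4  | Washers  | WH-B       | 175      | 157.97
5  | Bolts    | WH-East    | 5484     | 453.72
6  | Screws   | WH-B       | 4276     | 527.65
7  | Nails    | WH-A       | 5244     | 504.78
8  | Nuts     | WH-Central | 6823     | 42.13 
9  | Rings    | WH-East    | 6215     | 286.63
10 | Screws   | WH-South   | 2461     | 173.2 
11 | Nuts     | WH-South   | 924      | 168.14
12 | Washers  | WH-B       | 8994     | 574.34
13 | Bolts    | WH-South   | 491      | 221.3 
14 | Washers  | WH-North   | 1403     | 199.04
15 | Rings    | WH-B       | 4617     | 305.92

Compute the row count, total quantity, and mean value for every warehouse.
SELECT warehouse,
       COUNT(*) as cnt,
       SUM(quantity) as total_quantity,
       AVG(value) as avg_value
FROM inventory
GROUP BY warehouse

Result:
  WH-A: 2 records, 7761 total quantity, 401.07 avg value
  WH-B: 4 records, 18062 total quantity, 391.47 avg value
  WH-Central: 3 records, 11449 total quantity, 351.41 avg value
  WH-East: 2 records, 11699 total quantity, 370.18 avg value
  WH-North: 1 records, 1403 total quantity, 199.04 avg value
  WH-South: 3 records, 3876 total quantity, 187.55 avg value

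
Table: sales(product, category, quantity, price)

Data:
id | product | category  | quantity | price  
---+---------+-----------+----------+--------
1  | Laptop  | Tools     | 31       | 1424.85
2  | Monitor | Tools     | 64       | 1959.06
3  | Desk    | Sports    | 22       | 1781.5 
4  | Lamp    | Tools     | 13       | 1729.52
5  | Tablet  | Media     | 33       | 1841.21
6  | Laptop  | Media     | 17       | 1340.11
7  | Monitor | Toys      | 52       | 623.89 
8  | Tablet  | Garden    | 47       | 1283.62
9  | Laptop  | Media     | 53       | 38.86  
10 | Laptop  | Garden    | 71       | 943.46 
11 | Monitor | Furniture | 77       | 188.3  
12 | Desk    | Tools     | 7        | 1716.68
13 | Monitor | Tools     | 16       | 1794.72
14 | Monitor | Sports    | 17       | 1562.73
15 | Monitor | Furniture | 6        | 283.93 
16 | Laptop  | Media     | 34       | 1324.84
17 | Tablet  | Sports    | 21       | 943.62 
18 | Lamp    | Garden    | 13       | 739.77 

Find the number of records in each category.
SELECT category, COUNT(*) as count
FROM sales
GROUP BY category

Result:
  Furniture: 2
  Garden: 3
  Media: 4
  Sports: 3
  Tools: 5
  Toys: 1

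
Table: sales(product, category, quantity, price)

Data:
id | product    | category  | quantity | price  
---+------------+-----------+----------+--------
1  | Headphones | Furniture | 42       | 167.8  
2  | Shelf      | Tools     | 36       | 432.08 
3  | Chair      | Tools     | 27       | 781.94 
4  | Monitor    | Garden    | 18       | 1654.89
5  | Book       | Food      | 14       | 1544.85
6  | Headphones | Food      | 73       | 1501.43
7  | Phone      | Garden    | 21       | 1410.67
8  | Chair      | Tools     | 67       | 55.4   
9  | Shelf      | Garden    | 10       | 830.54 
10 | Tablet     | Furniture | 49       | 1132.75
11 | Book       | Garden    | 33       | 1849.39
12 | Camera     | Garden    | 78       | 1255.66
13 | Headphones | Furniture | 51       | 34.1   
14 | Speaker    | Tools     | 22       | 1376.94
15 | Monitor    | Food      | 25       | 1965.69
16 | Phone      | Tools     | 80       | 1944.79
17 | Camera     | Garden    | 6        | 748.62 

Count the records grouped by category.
SELECT category, COUNT(*) as count
FROM sales
GROUP BY category

Result:
  Food: 3
  Furniture: 3
  Garden: 6
  Tools: 5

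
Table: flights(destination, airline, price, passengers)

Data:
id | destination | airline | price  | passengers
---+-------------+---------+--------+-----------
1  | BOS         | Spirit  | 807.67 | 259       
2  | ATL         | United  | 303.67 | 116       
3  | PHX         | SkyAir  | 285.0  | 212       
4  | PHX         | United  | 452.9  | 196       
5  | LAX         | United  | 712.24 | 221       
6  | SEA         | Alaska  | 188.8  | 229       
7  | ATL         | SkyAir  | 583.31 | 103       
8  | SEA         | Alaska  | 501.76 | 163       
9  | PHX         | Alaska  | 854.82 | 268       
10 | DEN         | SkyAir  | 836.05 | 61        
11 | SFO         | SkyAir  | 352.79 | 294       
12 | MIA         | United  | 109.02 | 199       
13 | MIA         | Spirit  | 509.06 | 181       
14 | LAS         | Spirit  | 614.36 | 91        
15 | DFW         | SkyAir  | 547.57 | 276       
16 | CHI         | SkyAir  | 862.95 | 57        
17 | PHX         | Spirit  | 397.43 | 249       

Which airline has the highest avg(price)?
SELECT airline, AVG(price) as val
FROM flights
GROUP BY airline
ORDER BY val DESC
LIMIT 1

Result: Spirit with avg(price) = 582.13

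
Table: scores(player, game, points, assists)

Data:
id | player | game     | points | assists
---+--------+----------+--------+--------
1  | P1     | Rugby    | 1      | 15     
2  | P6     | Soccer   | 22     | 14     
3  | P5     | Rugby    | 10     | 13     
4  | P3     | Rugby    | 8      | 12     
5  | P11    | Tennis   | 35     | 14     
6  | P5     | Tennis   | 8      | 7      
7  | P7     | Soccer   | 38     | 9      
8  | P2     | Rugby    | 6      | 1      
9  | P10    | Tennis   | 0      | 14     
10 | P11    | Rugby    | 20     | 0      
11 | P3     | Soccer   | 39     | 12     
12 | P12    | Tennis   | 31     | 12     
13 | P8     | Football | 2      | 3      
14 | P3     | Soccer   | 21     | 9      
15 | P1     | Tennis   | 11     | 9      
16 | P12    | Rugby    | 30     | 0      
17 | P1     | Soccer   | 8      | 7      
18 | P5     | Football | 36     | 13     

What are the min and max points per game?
SELECT game, MIN(points), MAX(points)
FROM scores
GROUP BY game

Result:
  Football: min=2, max=36
  Rugby: min=1, max=30
  Soccer: min=8, max=39
  Tennis: min=0, max=35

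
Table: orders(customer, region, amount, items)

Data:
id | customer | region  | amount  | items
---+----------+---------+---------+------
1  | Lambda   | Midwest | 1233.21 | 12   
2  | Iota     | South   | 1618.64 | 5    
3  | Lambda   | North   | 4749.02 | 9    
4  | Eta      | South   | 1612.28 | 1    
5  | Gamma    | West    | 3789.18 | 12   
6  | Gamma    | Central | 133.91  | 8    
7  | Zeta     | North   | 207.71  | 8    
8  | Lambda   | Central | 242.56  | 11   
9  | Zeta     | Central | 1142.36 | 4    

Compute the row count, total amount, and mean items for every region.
SELECT region,
       COUNT(*) as cnt,
       SUM(amount) as total_amount,
       AVG(items) as avg_items
FROM orders
GROUP BY region

Result:
  Central: 3 records, 1518.83 total amount, 7.67 avg items
  Midwest: 1 records, 1233.21 total amount, 12.00 avg items
  North: 2 records, 4956.73 total amount, 8.50 avg items
  South: 2 records, 3230.92 total amount, 3.00 avg items
  West: 1 records, 3789.18 total amount, 12.00 avg items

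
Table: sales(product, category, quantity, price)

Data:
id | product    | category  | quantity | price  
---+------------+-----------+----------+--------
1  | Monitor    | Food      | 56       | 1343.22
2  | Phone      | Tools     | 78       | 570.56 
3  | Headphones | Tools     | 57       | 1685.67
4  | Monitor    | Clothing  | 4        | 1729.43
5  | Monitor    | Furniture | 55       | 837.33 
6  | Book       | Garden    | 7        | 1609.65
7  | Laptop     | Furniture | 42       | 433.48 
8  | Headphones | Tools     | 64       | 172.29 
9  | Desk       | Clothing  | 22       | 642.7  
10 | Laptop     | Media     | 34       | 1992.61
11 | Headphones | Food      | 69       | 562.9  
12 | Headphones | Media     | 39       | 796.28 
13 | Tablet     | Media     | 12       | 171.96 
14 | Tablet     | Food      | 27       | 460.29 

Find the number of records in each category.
SELECT category, COUNT(*) as count
FROM sales
GROUP BY category

Result:
  Clothing: 2
  Food: 3
  Furniture: 2
  Garden: 1
  Media: 3
  Tools: 3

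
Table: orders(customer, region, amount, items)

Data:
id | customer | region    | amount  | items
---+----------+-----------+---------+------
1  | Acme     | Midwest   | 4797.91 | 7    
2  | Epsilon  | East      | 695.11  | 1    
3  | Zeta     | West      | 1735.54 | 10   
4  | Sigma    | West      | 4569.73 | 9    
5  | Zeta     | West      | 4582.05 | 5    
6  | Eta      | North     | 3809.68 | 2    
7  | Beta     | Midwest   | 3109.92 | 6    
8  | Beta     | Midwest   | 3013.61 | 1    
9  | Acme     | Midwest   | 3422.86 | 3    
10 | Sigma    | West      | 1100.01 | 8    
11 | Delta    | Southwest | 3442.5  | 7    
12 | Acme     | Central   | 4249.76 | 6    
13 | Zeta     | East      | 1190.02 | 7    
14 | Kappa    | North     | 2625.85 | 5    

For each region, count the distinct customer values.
SELECT region, COUNT(DISTINCT customer)
FROM orders
GROUP BY region

Result:
  Central: 1 distinct
  East: 2 distinct
  Midwest: 2 distinct
  North: 2 distinct
  Southwest: 1 distinct
  West: 2 distinct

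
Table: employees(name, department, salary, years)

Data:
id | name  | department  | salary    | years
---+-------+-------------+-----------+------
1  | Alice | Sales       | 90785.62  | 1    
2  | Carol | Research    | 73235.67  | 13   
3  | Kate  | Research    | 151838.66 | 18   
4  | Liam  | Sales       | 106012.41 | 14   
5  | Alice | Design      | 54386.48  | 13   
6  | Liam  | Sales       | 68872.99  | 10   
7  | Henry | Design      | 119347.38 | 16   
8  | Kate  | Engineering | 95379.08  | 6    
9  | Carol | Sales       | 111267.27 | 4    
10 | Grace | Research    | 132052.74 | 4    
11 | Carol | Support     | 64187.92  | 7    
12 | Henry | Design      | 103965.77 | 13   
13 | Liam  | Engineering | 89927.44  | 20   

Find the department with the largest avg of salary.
SELECT department, AVG(salary) as val
FROM employees
GROUP BY department
ORDER BY val DESC
LIMIT 1

Result: Research with avg(salary) = 119042.36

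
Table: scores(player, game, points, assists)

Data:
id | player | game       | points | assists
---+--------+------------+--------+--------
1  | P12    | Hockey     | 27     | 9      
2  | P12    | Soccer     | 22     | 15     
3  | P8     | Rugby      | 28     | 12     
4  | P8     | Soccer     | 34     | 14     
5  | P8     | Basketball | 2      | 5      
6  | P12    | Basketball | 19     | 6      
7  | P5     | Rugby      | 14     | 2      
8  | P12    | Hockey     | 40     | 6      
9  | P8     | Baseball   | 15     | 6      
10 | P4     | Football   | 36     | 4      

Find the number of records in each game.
SELECT game, COUNT(*) as count
FROM scores
GROUP BY game

Result:
  Baseball: 1
  Basketball: 2
  Football: 1
  Hockey: 2
  Rugby: 2
  Soccer: 2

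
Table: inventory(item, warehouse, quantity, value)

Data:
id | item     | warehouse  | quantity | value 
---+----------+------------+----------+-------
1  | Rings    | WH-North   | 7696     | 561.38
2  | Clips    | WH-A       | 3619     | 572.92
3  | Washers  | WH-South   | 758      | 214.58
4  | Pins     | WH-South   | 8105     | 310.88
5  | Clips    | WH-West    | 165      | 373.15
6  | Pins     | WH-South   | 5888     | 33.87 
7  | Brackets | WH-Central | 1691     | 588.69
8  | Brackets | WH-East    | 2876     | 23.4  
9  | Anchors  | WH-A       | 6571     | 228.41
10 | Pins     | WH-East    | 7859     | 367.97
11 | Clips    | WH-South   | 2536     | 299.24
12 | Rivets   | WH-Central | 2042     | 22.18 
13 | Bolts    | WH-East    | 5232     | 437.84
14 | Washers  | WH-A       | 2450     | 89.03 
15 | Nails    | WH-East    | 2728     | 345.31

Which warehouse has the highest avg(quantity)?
SELECT warehouse, AVG(quantity) as val
FROM inventory
GROUP BY warehouse
ORDER BY val DESC
LIMIT 1

Result: WH-North with avg(quantity) = 7696.00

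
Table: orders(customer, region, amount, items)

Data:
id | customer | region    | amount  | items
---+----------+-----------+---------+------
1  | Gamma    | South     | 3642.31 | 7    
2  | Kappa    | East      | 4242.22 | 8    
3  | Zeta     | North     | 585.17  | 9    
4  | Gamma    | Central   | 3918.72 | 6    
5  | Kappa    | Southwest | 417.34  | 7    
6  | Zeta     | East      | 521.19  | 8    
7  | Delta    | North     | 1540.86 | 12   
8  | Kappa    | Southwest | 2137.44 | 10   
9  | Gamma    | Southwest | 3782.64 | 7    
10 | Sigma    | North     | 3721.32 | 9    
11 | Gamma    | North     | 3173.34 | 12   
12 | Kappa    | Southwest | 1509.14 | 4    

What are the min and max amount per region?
SELECT region, MIN(amount), MAX(amount)
FROM orders
GROUP BY region

Result:
  Central: min=3918.72, max=3918.72
  East: min=521.19, max=4242.22
  North: min=585.17, max=3721.32
  South: min=3642.31, max=3642.31
  Southwest: min=417.34, max=3782.64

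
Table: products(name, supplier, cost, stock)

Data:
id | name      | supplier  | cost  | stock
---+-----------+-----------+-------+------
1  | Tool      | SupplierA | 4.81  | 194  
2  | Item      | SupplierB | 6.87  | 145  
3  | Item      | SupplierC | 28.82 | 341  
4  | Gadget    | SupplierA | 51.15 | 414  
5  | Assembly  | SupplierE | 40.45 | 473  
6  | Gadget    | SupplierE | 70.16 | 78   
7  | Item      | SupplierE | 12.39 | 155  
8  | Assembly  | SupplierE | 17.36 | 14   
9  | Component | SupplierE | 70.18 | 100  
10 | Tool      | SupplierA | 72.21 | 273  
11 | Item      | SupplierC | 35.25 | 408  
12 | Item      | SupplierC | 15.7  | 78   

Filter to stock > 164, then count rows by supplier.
SELECT supplier, COUNT(*)
FROM products
WHERE stock > 164
GROUP BY supplier

Note: WHERE filters rows before grouping.

Result:
  SupplierA: 3
  SupplierC: 2
  SupplierE: 1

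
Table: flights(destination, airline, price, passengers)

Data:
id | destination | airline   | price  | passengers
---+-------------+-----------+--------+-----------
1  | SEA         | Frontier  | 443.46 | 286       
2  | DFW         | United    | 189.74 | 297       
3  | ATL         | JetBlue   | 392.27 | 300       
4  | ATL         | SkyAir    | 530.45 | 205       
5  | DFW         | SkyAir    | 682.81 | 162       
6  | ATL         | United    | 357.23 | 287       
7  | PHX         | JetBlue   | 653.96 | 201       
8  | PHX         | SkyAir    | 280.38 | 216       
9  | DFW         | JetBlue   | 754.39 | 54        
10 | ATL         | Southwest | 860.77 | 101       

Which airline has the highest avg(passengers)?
SELECT airline, AVG(passengers) as val
FROM flights
GROUP BY airline
ORDER BY val DESC
LIMIT 1

Result: United with avg(passengers) = 292.00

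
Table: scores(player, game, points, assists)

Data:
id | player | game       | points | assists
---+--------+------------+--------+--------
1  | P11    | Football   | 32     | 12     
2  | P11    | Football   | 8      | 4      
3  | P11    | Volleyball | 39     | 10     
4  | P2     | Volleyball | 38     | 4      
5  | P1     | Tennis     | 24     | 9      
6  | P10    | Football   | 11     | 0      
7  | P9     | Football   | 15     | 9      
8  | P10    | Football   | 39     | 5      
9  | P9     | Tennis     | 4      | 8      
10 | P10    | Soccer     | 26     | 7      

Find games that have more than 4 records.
SELECT game, COUNT(*) as cnt
FROM scores
GROUP BY game
HAVING COUNT(*) > 4

Result:
  Football: 5

Note: HAVING filters groups after aggregation, WHERE filters rows before.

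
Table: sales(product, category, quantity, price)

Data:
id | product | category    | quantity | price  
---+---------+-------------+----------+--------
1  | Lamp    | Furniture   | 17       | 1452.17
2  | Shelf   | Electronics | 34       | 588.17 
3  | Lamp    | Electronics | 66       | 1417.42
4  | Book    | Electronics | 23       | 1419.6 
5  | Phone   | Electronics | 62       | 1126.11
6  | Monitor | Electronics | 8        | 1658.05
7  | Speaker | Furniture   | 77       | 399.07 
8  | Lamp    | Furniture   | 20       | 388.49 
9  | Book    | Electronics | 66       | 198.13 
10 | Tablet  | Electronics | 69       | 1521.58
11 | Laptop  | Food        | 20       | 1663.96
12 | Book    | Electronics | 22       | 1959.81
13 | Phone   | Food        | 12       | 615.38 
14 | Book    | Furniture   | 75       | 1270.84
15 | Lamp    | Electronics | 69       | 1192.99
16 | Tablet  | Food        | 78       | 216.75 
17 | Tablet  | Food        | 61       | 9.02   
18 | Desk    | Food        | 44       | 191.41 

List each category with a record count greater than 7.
SELECT category, COUNT(*) as cnt
FROM sales
GROUP BY category
HAVING COUNT(*) > 7

Result:
  Electronics: 9

Note: HAVING filters groups after aggregation, WHERE filters rows before.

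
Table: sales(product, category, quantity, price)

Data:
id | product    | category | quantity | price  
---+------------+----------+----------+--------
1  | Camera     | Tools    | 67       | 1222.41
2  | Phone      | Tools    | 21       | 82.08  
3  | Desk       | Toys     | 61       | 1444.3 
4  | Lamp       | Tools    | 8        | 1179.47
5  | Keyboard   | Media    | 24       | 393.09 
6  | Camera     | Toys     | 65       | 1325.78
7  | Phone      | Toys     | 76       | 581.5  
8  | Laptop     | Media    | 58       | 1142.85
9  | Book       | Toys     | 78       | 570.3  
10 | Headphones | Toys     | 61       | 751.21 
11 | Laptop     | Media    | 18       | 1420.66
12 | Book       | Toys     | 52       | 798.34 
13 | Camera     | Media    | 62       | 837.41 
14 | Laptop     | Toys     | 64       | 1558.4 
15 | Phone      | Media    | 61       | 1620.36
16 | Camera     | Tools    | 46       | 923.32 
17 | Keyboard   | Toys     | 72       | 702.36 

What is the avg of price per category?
SELECT category, AVG(price) as result
FROM sales
GROUP BY category

Result:
  Media: 1082.87
  Tools: 851.82
  Toys: 966.52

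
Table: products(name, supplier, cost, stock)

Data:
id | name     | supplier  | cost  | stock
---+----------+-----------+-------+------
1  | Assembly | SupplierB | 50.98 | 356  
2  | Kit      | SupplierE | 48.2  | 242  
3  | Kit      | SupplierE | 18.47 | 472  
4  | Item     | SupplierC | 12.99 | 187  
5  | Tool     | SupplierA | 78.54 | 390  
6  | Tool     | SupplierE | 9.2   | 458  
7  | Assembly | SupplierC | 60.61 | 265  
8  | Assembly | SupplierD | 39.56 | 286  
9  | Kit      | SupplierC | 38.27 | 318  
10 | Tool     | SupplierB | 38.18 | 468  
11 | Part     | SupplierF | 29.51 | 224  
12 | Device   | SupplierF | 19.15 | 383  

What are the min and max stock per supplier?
SELECT supplier, MIN(stock), MAX(stock)
FROM products
GROUP BY supplier

Result:
  SupplierA: min=390, max=390
  SupplierB: min=356, max=468
  SupplierC: min=187, max=318
  SupplierD: min=286, max=286
  SupplierE: min=242, max=472
  SupplierF: min=224, max=383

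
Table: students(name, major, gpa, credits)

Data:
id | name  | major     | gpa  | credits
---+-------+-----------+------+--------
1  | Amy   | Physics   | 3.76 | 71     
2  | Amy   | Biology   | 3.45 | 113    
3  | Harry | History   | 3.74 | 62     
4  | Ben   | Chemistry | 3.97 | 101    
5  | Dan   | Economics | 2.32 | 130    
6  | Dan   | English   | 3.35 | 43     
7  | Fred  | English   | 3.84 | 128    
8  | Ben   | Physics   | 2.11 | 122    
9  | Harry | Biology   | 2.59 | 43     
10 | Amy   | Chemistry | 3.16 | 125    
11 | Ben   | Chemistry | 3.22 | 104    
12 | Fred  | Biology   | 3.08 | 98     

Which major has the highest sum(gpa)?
SELECT major, SUM(gpa) as val
FROM students
GROUP BY major
ORDER BY val DESC
LIMIT 1

Result: Chemistry with sum(gpa) = 10.35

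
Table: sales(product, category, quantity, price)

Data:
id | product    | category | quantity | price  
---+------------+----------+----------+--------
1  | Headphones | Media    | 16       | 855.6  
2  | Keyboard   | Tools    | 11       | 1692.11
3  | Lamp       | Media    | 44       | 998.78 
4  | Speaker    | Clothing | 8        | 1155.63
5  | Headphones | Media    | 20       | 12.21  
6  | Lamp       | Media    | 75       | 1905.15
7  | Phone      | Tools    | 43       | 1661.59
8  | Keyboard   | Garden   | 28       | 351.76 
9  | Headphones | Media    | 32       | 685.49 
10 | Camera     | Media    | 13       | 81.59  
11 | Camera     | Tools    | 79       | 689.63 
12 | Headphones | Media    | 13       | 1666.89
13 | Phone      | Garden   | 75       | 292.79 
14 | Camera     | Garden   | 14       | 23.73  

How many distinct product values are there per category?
SELECT category, COUNT(DISTINCT product)
FROM sales
GROUP BY category

Result:
  Clothing: 1 distinct
  Garden: 3 distinct
  Media: 3 distinct
  Tools: 3 distinct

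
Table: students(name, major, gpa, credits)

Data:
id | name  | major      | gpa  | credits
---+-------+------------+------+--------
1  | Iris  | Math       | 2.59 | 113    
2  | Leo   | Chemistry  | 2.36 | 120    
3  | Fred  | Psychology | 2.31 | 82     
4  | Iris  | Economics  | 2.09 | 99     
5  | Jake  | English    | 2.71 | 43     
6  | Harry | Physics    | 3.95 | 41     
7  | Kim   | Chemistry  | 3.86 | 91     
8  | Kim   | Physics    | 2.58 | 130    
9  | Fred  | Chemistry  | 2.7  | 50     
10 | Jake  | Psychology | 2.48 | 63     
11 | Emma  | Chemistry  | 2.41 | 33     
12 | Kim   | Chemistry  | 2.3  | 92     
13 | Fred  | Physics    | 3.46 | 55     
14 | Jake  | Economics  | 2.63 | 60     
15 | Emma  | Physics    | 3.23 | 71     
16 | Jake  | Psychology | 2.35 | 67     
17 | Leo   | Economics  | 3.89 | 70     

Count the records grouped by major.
SELECT major, COUNT(*) as count
FROM students
GROUP BY major

Result:
  Chemistry: 5
  Economics: 3
  English: 1
  Math: 1
  Physics: 4
  Psychology: 3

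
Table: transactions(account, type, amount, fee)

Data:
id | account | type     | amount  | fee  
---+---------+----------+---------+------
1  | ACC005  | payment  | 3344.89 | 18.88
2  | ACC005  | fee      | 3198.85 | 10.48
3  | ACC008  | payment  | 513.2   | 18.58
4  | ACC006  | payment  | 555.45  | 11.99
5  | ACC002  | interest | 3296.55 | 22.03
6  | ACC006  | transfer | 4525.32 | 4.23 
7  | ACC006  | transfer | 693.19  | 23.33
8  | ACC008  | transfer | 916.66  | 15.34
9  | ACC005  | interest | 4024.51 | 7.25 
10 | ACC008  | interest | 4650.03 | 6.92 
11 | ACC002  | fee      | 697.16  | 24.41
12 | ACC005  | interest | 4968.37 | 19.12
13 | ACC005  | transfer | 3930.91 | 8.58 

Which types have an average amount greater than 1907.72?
SELECT type, AVG(amount)
FROM transactions
GROUP BY type
HAVING AVG(amount) > 1907.72

Result:
  fee: avg=1948.01
  interest: avg=4234.87
  transfer: avg=2516.52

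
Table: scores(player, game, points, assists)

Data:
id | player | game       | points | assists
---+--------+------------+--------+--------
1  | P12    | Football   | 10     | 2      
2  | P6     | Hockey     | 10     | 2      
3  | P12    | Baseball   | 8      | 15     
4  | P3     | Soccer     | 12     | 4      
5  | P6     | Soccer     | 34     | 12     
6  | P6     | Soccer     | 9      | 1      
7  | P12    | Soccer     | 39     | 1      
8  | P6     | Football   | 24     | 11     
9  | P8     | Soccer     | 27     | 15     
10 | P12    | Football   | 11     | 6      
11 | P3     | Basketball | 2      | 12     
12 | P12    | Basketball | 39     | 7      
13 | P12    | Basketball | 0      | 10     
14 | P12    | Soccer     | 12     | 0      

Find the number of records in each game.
SELECT game, COUNT(*) as count
FROM scores
GROUP BY game

Result:
  Baseball: 1
  Basketball: 3
  Football: 3
  Hockey: 1
  Soccer: 6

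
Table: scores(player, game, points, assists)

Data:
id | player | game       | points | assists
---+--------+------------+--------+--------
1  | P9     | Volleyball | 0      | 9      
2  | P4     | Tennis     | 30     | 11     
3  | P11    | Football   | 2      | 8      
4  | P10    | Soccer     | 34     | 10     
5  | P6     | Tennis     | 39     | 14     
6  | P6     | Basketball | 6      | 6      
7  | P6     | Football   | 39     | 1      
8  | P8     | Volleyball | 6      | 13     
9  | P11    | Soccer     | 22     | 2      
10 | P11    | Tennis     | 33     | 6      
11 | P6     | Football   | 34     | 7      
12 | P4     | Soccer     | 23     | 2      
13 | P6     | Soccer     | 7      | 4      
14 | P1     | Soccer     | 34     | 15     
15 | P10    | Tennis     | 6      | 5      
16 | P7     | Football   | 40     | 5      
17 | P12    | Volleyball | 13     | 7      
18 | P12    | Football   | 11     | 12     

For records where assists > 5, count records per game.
SELECT game, COUNT(*)
FROM scores
WHERE assists > 5
GROUP BY game

Note: WHERE filters rows before grouping.

Result:
  Basketball: 1
  Football: 3
  Soccer: 2
  Tennis: 3
  Volleyball: 3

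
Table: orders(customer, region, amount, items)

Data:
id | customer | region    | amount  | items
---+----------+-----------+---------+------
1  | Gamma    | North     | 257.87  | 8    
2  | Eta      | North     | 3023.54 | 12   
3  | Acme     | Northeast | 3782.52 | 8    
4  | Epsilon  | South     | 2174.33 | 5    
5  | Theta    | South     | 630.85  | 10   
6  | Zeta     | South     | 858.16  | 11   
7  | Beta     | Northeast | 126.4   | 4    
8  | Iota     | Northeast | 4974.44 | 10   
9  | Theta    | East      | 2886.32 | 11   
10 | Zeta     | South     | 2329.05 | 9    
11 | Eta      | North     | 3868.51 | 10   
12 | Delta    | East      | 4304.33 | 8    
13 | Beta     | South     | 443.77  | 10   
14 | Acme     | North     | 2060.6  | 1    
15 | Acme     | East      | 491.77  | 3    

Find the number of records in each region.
SELECT region, COUNT(*) as count
FROM orders
GROUP BY region

Result:
  East: 3
  North: 4
  Northeast: 3
  South: 5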